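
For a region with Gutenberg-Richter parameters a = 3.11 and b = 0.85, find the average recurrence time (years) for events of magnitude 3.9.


log10(N) = 3.11 - 0.85*3.9 = -0.205
N = 10^-0.205 = 0.623735
T = 1/N = 1/0.623735 = 1.6032 years

1.6032


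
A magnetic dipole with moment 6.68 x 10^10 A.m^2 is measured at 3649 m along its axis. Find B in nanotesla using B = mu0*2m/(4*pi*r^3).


m = 6.68 x 10^10 = 66800000000 A.m^2
2m = 133600000000 A.m^2
r^3 = 3649^3 = 48587168449
B = (4pi*10^-7) * 133600000000 / (4*pi * 48587168449) * 1e9
= 167886.711408 / 610564365832.43 * 1e9
= 274.9697 nT

274.9697


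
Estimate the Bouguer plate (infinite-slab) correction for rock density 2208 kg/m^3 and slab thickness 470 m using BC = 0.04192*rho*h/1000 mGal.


BC = 0.04192 * rho * h / 1000
= 0.04192 * 2208 * 470 / 1000
= 43.5029 mGal

43.5029


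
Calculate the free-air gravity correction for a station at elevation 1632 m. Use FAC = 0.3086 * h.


FAC = 0.3086 * h
= 0.3086 * 1632
= 503.6352 mGal

503.6352


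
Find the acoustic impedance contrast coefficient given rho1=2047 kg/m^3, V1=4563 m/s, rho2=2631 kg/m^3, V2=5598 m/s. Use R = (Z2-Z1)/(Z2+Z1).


Z1 = 2047 * 4563 = 9340461
Z2 = 2631 * 5598 = 14728338
R = (14728338 - 9340461) / (14728338 + 9340461) = 5387877 / 24068799 = 0.2239

0.2239


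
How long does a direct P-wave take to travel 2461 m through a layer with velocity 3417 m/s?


t = x / V
= 2461 / 3417
= 0.7202 s

0.7202


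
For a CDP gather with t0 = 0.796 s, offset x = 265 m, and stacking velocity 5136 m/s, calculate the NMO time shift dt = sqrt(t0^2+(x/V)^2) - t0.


x/Vnmo = 265/5136 = 0.051597
(x/Vnmo)^2 = 0.002662
t0^2 = 0.633616
sqrt(0.633616 + 0.002662) = 0.79767
dt = 0.79767 - 0.796 = 0.00167

0.00167


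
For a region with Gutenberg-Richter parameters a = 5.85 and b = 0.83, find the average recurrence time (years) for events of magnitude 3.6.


log10(N) = 5.85 - 0.83*3.6 = 2.862
N = 10^2.862 = 727.779805
T = 1/N = 1/727.779805 = 0.0014 years

0.0014


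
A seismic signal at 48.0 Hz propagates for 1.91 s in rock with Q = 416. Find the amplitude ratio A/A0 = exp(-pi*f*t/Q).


pi*f*t/Q = pi*48.0*1.91/416 = 0.692359
A/A0 = exp(-0.692359) = 0.500394

0.500394


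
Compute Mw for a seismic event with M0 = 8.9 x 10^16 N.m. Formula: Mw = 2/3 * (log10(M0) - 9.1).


log10(M0) = log10(8.9 x 10^16) = 16.9494
Mw = 2/3 * (16.9494 - 9.1)
= 2/3 * 7.8494
= 5.23

5.23


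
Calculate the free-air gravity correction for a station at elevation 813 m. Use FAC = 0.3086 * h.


FAC = 0.3086 * h
= 0.3086 * 813
= 250.8918 mGal

250.8918


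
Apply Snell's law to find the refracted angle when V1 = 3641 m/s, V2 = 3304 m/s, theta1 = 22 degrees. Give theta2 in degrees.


sin(theta1) = sin(22 deg) = 0.374607
sin(theta2) = V2/V1 * sin(theta1) = 3304/3641 * 0.374607 = 0.339934
theta2 = arcsin(0.339934) = 19.8729 degrees

19.8729


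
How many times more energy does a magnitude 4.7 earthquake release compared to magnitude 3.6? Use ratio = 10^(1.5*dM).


M2 - M1 = 4.7 - 3.6 = 1.1
1.5 * 1.1 = 1.65
ratio = 10^1.65 = 44.67

44.67


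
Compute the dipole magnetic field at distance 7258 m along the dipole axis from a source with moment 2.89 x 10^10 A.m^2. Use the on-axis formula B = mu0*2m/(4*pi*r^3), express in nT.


m = 2.89 x 10^10 = 28900000000 A.m^2
2m = 57800000000 A.m^2
r^3 = 7258^3 = 382341017512
B = (4pi*10^-7) * 57800000000 / (4*pi * 382341017512) * 1e9
= 72633.622151 / 4804638927126.98 * 1e9
= 15.1174 nT

15.1174


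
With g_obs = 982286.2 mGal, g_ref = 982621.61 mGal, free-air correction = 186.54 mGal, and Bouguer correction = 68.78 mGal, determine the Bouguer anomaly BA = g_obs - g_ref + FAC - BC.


BA = g_obs - g_ref + FAC - BC
= 982286.2 - 982621.61 + 186.54 - 68.78
= -217.65 mGal

-217.65


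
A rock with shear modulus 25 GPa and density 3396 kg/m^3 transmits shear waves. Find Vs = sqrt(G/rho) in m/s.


Convert G to Pa: G = 25e9 Pa
Compute G/rho = 25e9 / 3396 = 7361601.8846
Vs = sqrt(7361601.8846) = 2713.23 m/s

2713.23


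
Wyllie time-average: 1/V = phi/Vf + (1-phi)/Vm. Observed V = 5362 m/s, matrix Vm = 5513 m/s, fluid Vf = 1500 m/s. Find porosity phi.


1/V - 1/Vm = 1/5362 - 1/5513 = 5.11e-06
1/Vf - 1/Vm = 1/1500 - 1/5513 = 0.00048528
phi = 5.11e-06 / 0.00048528 = 0.0105

0.0105


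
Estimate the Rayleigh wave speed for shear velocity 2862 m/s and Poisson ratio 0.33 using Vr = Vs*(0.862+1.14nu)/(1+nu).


Numerator factor = 0.862 + 1.14*0.33 = 1.2382
Denominator = 1 + 0.33 = 1.33
Vr = 2862 * 1.2382 / 1.33 = 2664.46 m/s

2664.46


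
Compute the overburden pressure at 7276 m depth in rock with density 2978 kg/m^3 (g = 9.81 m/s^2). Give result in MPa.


P = rho * g * z / 1e6
= 2978 * 9.81 * 7276 / 1e6
= 212562373.68 / 1e6
= 212.5624 MPa

212.5624


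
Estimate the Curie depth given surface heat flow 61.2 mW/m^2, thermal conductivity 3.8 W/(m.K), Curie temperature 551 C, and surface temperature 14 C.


T_Curie - T_surf = 551 - 14 = 537 C
Convert q to W/m^2: 61.2 mW/m^2 = 0.0612 W/m^2
d = 537 * 3.8 / 0.0612 = 33343.14 m

33343.14


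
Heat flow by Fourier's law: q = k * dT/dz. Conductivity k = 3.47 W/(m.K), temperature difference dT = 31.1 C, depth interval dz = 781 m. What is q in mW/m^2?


q = k * dT / dz * 1000
= 3.47 * 31.1 / 781 * 1000
= 0.138178 * 1000
= 138.178 mW/m^2

138.178


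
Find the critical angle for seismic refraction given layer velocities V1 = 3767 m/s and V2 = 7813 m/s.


V1/V2 = 3767/7813 = 0.482145
theta_c = arcsin(0.482145) = 28.8256 degrees

28.8256


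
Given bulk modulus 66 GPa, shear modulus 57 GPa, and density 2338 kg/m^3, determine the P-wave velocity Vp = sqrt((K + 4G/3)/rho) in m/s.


First compute the effective modulus:
K + 4G/3 = 66e9 + 4*57e9/3 = 142000000000.0 Pa
Then divide by density:
142000000000.0 / 2338 = 60735671.5141 Pa/(kg/m^3)
Take the square root:
Vp = sqrt(60735671.5141) = 7793.31 m/s

7793.31


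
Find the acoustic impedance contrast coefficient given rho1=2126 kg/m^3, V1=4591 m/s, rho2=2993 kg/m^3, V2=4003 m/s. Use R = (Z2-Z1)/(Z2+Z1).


Z1 = 2126 * 4591 = 9760466
Z2 = 2993 * 4003 = 11980979
R = (11980979 - 9760466) / (11980979 + 9760466) = 2220513 / 21741445 = 0.1021

0.1021


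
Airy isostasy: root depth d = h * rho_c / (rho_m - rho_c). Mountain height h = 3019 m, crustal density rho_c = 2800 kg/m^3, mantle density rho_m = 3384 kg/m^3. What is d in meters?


rho_m - rho_c = 3384 - 2800 = 584
d = 3019 * 2800 / 584
= 8453200 / 584
= 14474.66 m

14474.66


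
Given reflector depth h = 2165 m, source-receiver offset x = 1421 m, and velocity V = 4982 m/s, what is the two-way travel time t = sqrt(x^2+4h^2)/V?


x^2 + 4h^2 = 1421^2 + 4*2165^2 = 2019241 + 18748900 = 20768141
sqrt(20768141) = 4557.2076
t = 4557.2076 / 4982 = 0.9147 s

0.9147


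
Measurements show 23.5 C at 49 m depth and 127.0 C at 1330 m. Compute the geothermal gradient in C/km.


dT = 127.0 - 23.5 = 103.5 C
dz = 1330 - 49 = 1281 m
gradient = dT/dz * 1000 = 103.5/1281 * 1000 = 80.7963 C/km

80.7963


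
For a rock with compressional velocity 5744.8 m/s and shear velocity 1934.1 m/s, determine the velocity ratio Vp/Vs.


Vp/Vs = 5744.8 / 1934.1
= 2.9703

2.9703


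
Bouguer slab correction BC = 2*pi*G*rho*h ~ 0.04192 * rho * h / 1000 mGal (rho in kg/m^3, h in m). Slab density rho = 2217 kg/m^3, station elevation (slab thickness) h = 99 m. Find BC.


BC = 0.04192 * rho * h / 1000
= 0.04192 * 2217 * 99 / 1000
= 9.2007 mGal

9.2007


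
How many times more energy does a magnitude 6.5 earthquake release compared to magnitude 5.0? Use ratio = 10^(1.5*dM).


M2 - M1 = 6.5 - 5.0 = 1.5
1.5 * 1.5 = 2.25
ratio = 10^2.25 = 177.83

177.83


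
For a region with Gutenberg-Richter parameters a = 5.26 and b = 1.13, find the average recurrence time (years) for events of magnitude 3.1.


log10(N) = 5.26 - 1.13*3.1 = 1.757
N = 10^1.757 = 57.147864
T = 1/N = 1/57.147864 = 0.0175 years

0.0175


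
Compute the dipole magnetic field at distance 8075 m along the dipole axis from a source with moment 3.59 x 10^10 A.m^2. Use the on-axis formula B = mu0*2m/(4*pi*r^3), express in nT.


m = 3.59 x 10^10 = 35900000000 A.m^2
2m = 71800000000 A.m^2
r^3 = 8075^3 = 526535421875
B = (4pi*10^-7) * 71800000000 / (4*pi * 526535421875) * 1e9
= 90226.541011 / 6616639252869.21 * 1e9
= 13.6363 nT

13.6363


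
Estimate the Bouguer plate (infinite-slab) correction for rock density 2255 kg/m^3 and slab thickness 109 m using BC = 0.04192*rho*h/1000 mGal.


BC = 0.04192 * rho * h / 1000
= 0.04192 * 2255 * 109 / 1000
= 10.3037 mGal

10.3037


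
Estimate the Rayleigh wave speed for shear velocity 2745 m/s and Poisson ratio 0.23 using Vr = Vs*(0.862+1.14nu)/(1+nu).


Numerator factor = 0.862 + 1.14*0.23 = 1.1242
Denominator = 1 + 0.23 = 1.23
Vr = 2745 * 1.1242 / 1.23 = 2508.89 m/s

2508.89


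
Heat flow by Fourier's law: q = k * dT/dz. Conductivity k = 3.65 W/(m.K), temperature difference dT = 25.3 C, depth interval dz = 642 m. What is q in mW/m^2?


q = k * dT / dz * 1000
= 3.65 * 25.3 / 642 * 1000
= 0.14384 * 1000
= 143.8396 mW/m^2

143.8396


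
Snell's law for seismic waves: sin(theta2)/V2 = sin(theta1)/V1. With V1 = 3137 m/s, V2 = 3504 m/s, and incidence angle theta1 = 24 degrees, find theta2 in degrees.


sin(theta1) = sin(24 deg) = 0.406737
sin(theta2) = V2/V1 * sin(theta1) = 3504/3137 * 0.406737 = 0.454321
theta2 = arcsin(0.454321) = 27.0213 degrees

27.0213


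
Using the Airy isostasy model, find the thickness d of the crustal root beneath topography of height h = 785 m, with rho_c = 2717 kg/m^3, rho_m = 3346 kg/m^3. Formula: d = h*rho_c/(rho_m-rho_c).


rho_m - rho_c = 3346 - 2717 = 629
d = 785 * 2717 / 629
= 2132845 / 629
= 3390.85 m

3390.85


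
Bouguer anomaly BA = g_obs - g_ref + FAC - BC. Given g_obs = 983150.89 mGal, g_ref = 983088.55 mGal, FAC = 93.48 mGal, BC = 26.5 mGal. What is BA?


BA = g_obs - g_ref + FAC - BC
= 983150.89 - 983088.55 + 93.48 - 26.5
= 129.32 mGal

129.32


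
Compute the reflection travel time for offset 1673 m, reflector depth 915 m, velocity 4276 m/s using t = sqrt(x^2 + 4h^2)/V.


x^2 + 4h^2 = 1673^2 + 4*915^2 = 2798929 + 3348900 = 6147829
sqrt(6147829) = 2479.4816
t = 2479.4816 / 4276 = 0.5799 s

0.5799


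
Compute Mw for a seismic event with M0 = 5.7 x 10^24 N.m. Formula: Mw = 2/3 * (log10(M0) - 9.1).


log10(M0) = log10(5.7 x 10^24) = 24.7559
Mw = 2/3 * (24.7559 - 9.1)
= 2/3 * 15.6559
= 10.44

10.44


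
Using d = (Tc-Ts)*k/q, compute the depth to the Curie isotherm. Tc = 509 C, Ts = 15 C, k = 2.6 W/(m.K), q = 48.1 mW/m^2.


T_Curie - T_surf = 509 - 15 = 494 C
Convert q to W/m^2: 48.1 mW/m^2 = 0.0481 W/m^2
d = 494 * 2.6 / 0.0481 = 26702.7 m

26702.7


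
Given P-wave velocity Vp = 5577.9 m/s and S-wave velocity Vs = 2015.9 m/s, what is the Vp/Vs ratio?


Vp/Vs = 5577.9 / 2015.9
= 2.767

2.767


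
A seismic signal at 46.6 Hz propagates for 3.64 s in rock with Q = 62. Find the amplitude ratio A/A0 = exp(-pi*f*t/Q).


pi*f*t/Q = pi*46.6*3.64/62 = 8.594992
A/A0 = exp(-8.594992) = 0.000185

1.850000e-04


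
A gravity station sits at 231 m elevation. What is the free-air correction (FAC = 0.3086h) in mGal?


FAC = 0.3086 * h
= 0.3086 * 231
= 71.2866 mGal

71.2866


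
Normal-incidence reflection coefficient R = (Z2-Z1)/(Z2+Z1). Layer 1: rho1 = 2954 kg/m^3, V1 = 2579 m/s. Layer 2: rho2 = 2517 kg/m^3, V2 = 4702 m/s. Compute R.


Z1 = 2954 * 2579 = 7618366
Z2 = 2517 * 4702 = 11834934
R = (11834934 - 7618366) / (11834934 + 7618366) = 4216568 / 19453300 = 0.2168

0.2168


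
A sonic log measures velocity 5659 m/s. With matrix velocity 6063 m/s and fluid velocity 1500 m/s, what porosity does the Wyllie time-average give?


1/V - 1/Vm = 1/5659 - 1/6063 = 1.177e-05
1/Vf - 1/Vm = 1/1500 - 1/6063 = 0.00050173
phi = 1.177e-05 / 0.00050173 = 0.0235

0.0235


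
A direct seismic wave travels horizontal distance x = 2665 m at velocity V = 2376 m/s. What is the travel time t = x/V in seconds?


t = x / V
= 2665 / 2376
= 1.1216 s

1.1216


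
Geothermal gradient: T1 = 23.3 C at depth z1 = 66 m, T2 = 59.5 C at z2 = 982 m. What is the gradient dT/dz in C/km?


dT = 59.5 - 23.3 = 36.2 C
dz = 982 - 66 = 916 m
gradient = dT/dz * 1000 = 36.2/916 * 1000 = 39.5197 C/km

39.5197


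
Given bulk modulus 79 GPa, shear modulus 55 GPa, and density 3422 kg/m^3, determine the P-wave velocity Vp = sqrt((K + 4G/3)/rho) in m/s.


First compute the effective modulus:
K + 4G/3 = 79e9 + 4*55e9/3 = 152333333333.33 Pa
Then divide by density:
152333333333.33 / 3422 = 44515877.6544 Pa/(kg/m^3)
Take the square root:
Vp = sqrt(44515877.6544) = 6672.02 m/s

6672.02


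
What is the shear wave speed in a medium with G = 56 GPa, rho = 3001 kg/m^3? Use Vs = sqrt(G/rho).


Convert G to Pa: G = 56e9 Pa
Compute G/rho = 56e9 / 3001 = 18660446.5178
Vs = sqrt(18660446.5178) = 4319.77 m/s

4319.77


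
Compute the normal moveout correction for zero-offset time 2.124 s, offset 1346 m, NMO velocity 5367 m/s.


x/Vnmo = 1346/5367 = 0.250792
(x/Vnmo)^2 = 0.062897
t0^2 = 4.511376
sqrt(4.511376 + 0.062897) = 2.138755
dt = 2.138755 - 2.124 = 0.014755

0.014755


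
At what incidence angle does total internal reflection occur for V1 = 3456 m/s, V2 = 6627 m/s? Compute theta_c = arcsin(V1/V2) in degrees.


V1/V2 = 3456/6627 = 0.521503
theta_c = arcsin(0.521503) = 31.4331 degrees

31.4331


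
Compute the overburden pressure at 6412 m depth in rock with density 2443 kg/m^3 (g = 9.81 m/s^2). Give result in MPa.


P = rho * g * z / 1e6
= 2443 * 9.81 * 6412 / 1e6
= 153668901.96 / 1e6
= 153.6689 MPa

153.6689


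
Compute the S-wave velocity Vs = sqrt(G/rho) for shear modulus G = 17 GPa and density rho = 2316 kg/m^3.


Convert G to Pa: G = 17e9 Pa
Compute G/rho = 17e9 / 2316 = 7340241.7962
Vs = sqrt(7340241.7962) = 2709.29 m/s

2709.29


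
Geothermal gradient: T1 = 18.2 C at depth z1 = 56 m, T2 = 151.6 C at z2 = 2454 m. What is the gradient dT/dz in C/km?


dT = 151.6 - 18.2 = 133.4 C
dz = 2454 - 56 = 2398 m
gradient = dT/dz * 1000 = 133.4/2398 * 1000 = 55.6297 C/km

55.6297


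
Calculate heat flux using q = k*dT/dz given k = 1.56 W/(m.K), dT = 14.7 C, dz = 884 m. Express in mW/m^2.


q = k * dT / dz * 1000
= 1.56 * 14.7 / 884 * 1000
= 0.025941 * 1000
= 25.9412 mW/m^2

25.9412


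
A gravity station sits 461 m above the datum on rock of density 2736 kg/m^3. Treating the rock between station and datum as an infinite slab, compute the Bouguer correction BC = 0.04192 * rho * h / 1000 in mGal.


BC = 0.04192 * rho * h / 1000
= 0.04192 * 2736 * 461 / 1000
= 52.8735 mGal

52.8735


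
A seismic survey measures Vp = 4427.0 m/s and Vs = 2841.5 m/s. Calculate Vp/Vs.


Vp/Vs = 4427.0 / 2841.5
= 1.558

1.558


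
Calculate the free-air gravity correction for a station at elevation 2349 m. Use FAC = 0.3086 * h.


FAC = 0.3086 * h
= 0.3086 * 2349
= 724.9014 mGal

724.9014


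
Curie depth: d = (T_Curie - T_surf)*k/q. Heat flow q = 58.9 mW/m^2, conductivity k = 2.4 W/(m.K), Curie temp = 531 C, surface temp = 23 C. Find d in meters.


T_Curie - T_surf = 531 - 23 = 508 C
Convert q to W/m^2: 58.9 mW/m^2 = 0.0589 W/m^2
d = 508 * 2.4 / 0.0589 = 20699.49 m

20699.49


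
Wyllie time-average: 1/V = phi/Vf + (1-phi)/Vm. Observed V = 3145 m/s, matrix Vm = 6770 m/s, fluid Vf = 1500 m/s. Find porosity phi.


1/V - 1/Vm = 1/3145 - 1/6770 = 0.00017025
1/Vf - 1/Vm = 1/1500 - 1/6770 = 0.00051896
phi = 0.00017025 / 0.00051896 = 0.3281

0.3281


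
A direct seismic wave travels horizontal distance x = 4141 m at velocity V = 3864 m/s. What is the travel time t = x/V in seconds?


t = x / V
= 4141 / 3864
= 1.0717 s

1.0717


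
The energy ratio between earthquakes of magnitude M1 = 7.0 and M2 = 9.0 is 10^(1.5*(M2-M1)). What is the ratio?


M2 - M1 = 9.0 - 7.0 = 2.0
1.5 * 2.0 = 3.0
ratio = 10^3.0 = 1000.0

1000.0


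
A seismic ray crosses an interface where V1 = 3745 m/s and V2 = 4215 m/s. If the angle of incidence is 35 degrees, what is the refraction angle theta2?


sin(theta1) = sin(35 deg) = 0.573576
sin(theta2) = V2/V1 * sin(theta1) = 4215/3745 * 0.573576 = 0.645561
theta2 = arcsin(0.645561) = 40.2077 degrees

40.2077


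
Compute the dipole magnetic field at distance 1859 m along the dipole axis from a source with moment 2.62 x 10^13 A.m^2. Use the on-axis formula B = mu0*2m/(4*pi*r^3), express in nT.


m = 2.62 x 10^13 = 26200000000000 A.m^2
2m = 52400000000000 A.m^2
r^3 = 1859^3 = 6424482779
B = (4pi*10^-7) * 52400000000000 / (4*pi * 6424482779) * 1e9
= 65847782.019242 / 80732431606.48 * 1e9
= 815629.8616 nT

815629.8616


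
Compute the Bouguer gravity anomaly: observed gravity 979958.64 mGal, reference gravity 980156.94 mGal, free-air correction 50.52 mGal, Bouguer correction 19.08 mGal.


BA = g_obs - g_ref + FAC - BC
= 979958.64 - 980156.94 + 50.52 - 19.08
= -166.86 mGal

-166.86


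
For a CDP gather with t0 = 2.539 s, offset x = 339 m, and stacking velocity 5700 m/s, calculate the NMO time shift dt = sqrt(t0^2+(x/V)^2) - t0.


x/Vnmo = 339/5700 = 0.059474
(x/Vnmo)^2 = 0.003537
t0^2 = 6.446521
sqrt(6.446521 + 0.003537) = 2.539696
dt = 2.539696 - 2.539 = 0.000696

6.960000e-04


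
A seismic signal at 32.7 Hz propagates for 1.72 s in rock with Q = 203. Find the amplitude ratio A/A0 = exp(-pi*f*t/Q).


pi*f*t/Q = pi*32.7*1.72/203 = 0.870422
A/A0 = exp(-0.870422) = 0.418775

0.418775


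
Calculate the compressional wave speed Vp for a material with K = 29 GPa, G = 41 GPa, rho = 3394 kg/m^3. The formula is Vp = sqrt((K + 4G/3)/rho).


First compute the effective modulus:
K + 4G/3 = 29e9 + 4*41e9/3 = 83666666666.67 Pa
Then divide by density:
83666666666.67 / 3394 = 24651345.5117 Pa/(kg/m^3)
Take the square root:
Vp = sqrt(24651345.5117) = 4965.01 m/s

4965.01


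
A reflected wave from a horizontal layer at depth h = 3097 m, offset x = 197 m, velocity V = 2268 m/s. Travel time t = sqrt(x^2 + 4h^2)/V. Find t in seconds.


x^2 + 4h^2 = 197^2 + 4*3097^2 = 38809 + 38365636 = 38404445
sqrt(38404445) = 6197.132
t = 6197.132 / 2268 = 2.7324 s

2.7324


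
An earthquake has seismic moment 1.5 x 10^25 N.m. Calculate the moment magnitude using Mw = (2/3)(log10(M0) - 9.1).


log10(M0) = log10(1.5 x 10^25) = 25.1761
Mw = 2/3 * (25.1761 - 9.1)
= 2/3 * 16.0761
= 10.72

10.72


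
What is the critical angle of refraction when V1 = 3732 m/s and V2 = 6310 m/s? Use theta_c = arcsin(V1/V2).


V1/V2 = 3732/6310 = 0.591442
theta_c = arcsin(0.591442) = 36.2594 degrees

36.2594


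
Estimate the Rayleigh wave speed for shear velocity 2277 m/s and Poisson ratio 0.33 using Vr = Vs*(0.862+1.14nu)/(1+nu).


Numerator factor = 0.862 + 1.14*0.33 = 1.2382
Denominator = 1 + 0.33 = 1.33
Vr = 2277 * 1.2382 / 1.33 = 2119.84 m/s

2119.84


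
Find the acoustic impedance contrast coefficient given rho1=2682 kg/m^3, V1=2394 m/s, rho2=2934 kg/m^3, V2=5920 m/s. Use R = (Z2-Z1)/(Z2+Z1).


Z1 = 2682 * 2394 = 6420708
Z2 = 2934 * 5920 = 17369280
R = (17369280 - 6420708) / (17369280 + 6420708) = 10948572 / 23789988 = 0.4602

0.4602


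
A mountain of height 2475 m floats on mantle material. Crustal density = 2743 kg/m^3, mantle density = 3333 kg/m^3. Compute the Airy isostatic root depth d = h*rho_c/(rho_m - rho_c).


rho_m - rho_c = 3333 - 2743 = 590
d = 2475 * 2743 / 590
= 6788925 / 590
= 11506.65 m

11506.65


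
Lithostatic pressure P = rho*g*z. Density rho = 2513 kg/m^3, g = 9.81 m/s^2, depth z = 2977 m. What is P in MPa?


P = rho * g * z / 1e6
= 2513 * 9.81 * 2977 / 1e6
= 73390581.81 / 1e6
= 73.3906 MPa

73.3906


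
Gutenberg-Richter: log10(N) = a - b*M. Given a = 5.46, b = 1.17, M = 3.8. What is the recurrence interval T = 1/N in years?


log10(N) = 5.46 - 1.17*3.8 = 1.014
N = 10^1.014 = 10.327614
T = 1/N = 1/10.327614 = 0.0968 years

0.0968


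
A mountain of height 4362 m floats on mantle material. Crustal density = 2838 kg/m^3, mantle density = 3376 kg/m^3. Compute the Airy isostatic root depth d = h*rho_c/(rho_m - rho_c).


rho_m - rho_c = 3376 - 2838 = 538
d = 4362 * 2838 / 538
= 12379356 / 538
= 23009.96 m

23009.96


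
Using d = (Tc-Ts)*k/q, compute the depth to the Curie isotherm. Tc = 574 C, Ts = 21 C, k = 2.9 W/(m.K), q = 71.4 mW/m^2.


T_Curie - T_surf = 574 - 21 = 553 C
Convert q to W/m^2: 71.4 mW/m^2 = 0.0714 W/m^2
d = 553 * 2.9 / 0.0714 = 22460.78 m

22460.78


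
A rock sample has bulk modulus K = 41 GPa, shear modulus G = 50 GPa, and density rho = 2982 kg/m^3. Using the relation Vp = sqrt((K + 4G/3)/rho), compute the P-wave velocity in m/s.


First compute the effective modulus:
K + 4G/3 = 41e9 + 4*50e9/3 = 107666666666.67 Pa
Then divide by density:
107666666666.67 / 2982 = 36105522.021 Pa/(kg/m^3)
Take the square root:
Vp = sqrt(36105522.021) = 6008.79 m/s

6008.79


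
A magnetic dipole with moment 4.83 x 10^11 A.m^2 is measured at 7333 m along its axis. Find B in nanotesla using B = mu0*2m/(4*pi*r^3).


m = 4.83 x 10^11 = 483000000000 A.m^2
2m = 966000000000 A.m^2
r^3 = 7333^3 = 394316595037
B = (4pi*10^-7) * 966000000000 / (4*pi * 394316595037) * 1e9
= 1213911.401347 / 4955128472627.12 * 1e9
= 244.9808 nT

244.9808


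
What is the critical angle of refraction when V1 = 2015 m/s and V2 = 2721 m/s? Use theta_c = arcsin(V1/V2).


V1/V2 = 2015/2721 = 0.740537
theta_c = arcsin(0.740537) = 47.7771 degrees

47.7771


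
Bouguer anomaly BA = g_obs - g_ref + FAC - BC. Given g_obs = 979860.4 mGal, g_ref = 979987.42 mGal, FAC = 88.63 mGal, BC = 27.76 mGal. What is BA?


BA = g_obs - g_ref + FAC - BC
= 979860.4 - 979987.42 + 88.63 - 27.76
= -66.15 mGal

-66.15


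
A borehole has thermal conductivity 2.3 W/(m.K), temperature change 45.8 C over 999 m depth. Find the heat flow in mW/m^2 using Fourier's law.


q = k * dT / dz * 1000
= 2.3 * 45.8 / 999 * 1000
= 0.105445 * 1000
= 105.4454 mW/m^2

105.4454


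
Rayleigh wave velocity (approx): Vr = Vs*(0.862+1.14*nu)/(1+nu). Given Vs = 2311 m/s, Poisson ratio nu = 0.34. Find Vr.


Numerator factor = 0.862 + 1.14*0.34 = 1.2496
Denominator = 1 + 0.34 = 1.34
Vr = 2311 * 1.2496 / 1.34 = 2155.09 m/s

2155.09


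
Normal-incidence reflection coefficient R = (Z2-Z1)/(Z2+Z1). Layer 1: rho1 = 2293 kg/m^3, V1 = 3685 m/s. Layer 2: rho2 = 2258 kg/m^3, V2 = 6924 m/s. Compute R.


Z1 = 2293 * 3685 = 8449705
Z2 = 2258 * 6924 = 15634392
R = (15634392 - 8449705) / (15634392 + 8449705) = 7184687 / 24084097 = 0.2983

0.2983


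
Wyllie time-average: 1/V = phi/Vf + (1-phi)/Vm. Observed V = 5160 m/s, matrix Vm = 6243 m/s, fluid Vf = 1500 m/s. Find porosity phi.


1/V - 1/Vm = 1/5160 - 1/6243 = 3.362e-05
1/Vf - 1/Vm = 1/1500 - 1/6243 = 0.00050649
phi = 3.362e-05 / 0.00050649 = 0.0664

0.0664


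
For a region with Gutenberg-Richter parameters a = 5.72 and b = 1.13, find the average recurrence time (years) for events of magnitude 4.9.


log10(N) = 5.72 - 1.13*4.9 = 0.183
N = 10^0.183 = 1.524053
T = 1/N = 1/1.524053 = 0.6561 years

0.6561


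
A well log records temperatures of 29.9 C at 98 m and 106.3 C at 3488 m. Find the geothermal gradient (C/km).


dT = 106.3 - 29.9 = 76.4 C
dz = 3488 - 98 = 3390 m
gradient = dT/dz * 1000 = 76.4/3390 * 1000 = 22.5369 C/km

22.5369


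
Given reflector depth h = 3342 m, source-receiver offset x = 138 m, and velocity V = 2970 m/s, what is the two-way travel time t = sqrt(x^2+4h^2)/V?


x^2 + 4h^2 = 138^2 + 4*3342^2 = 19044 + 44675856 = 44694900
sqrt(44694900) = 6685.4244
t = 6685.4244 / 2970 = 2.251 s

2.251


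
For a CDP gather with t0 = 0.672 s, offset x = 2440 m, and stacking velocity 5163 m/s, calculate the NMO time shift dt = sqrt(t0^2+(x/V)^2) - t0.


x/Vnmo = 2440/5163 = 0.472593
(x/Vnmo)^2 = 0.223345
t0^2 = 0.451584
sqrt(0.451584 + 0.223345) = 0.82154
dt = 0.82154 - 0.672 = 0.14954

0.14954


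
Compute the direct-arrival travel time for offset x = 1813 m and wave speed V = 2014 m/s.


t = x / V
= 1813 / 2014
= 0.9002 s

0.9002


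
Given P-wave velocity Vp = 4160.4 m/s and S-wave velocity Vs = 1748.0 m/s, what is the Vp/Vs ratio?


Vp/Vs = 4160.4 / 1748.0
= 2.3801

2.3801


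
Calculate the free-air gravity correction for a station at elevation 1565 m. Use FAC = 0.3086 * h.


FAC = 0.3086 * h
= 0.3086 * 1565
= 482.959 mGal

482.959


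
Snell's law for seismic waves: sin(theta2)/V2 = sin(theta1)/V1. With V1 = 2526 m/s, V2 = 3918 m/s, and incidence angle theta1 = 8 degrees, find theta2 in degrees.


sin(theta1) = sin(8 deg) = 0.139173
sin(theta2) = V2/V1 * sin(theta1) = 3918/2526 * 0.139173 = 0.215867
theta2 = arcsin(0.215867) = 12.4664 degrees

12.4664


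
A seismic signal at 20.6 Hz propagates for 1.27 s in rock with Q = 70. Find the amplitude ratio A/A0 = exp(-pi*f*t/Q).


pi*f*t/Q = pi*20.6*1.27/70 = 1.174148
A/A0 = exp(-1.174148) = 0.309082

0.309082


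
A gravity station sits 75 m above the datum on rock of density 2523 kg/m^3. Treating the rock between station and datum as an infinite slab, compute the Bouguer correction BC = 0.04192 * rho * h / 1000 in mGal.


BC = 0.04192 * rho * h / 1000
= 0.04192 * 2523 * 75 / 1000
= 7.9323 mGal

7.9323


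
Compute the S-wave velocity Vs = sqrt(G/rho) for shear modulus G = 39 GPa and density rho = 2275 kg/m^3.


Convert G to Pa: G = 39e9 Pa
Compute G/rho = 39e9 / 2275 = 17142857.1429
Vs = sqrt(17142857.1429) = 4140.39 m/s

4140.39


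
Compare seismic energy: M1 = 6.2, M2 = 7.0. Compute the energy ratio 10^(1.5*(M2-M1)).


M2 - M1 = 7.0 - 6.2 = 0.8
1.5 * 0.8 = 1.2
ratio = 10^1.2 = 15.85

15.85


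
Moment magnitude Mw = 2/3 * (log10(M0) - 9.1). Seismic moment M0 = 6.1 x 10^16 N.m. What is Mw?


log10(M0) = log10(6.1 x 10^16) = 16.7853
Mw = 2/3 * (16.7853 - 9.1)
= 2/3 * 7.6853
= 5.12

5.12


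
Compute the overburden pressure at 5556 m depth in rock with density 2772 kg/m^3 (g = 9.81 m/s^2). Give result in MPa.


P = rho * g * z / 1e6
= 2772 * 9.81 * 5556 / 1e6
= 151086085.92 / 1e6
= 151.0861 MPa

151.0861


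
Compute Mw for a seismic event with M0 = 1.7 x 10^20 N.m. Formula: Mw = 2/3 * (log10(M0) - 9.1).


log10(M0) = log10(1.7 x 10^20) = 20.2304
Mw = 2/3 * (20.2304 - 9.1)
= 2/3 * 11.1304
= 7.42

7.42


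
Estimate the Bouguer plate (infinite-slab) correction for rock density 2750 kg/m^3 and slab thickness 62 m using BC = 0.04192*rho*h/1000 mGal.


BC = 0.04192 * rho * h / 1000
= 0.04192 * 2750 * 62 / 1000
= 7.1474 mGal

7.1474


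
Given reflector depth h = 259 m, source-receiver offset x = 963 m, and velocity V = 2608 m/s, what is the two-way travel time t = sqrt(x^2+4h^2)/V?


x^2 + 4h^2 = 963^2 + 4*259^2 = 927369 + 268324 = 1195693
sqrt(1195693) = 1093.4775
t = 1093.4775 / 2608 = 0.4193 s

0.4193


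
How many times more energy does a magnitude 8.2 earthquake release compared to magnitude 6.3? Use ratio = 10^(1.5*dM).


M2 - M1 = 8.2 - 6.3 = 1.9
1.5 * 1.9 = 2.85
ratio = 10^2.85 = 707.95

707.95


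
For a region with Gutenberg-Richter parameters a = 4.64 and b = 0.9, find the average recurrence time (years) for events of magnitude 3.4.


log10(N) = 4.64 - 0.9*3.4 = 1.58
N = 10^1.58 = 38.01894
T = 1/N = 1/38.01894 = 0.0263 years

0.0263


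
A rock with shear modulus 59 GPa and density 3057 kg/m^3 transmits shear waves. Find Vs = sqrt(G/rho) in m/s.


Convert G to Pa: G = 59e9 Pa
Compute G/rho = 59e9 / 3057 = 19299967.2882
Vs = sqrt(19299967.2882) = 4393.17 m/s

4393.17


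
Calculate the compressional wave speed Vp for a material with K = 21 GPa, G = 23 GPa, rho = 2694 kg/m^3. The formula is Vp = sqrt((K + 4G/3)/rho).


First compute the effective modulus:
K + 4G/3 = 21e9 + 4*23e9/3 = 51666666666.67 Pa
Then divide by density:
51666666666.67 / 2694 = 19178421.1829 Pa/(kg/m^3)
Take the square root:
Vp = sqrt(19178421.1829) = 4379.32 m/s

4379.32


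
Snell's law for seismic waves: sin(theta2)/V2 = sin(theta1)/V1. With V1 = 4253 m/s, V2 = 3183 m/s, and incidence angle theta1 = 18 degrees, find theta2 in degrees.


sin(theta1) = sin(18 deg) = 0.309017
sin(theta2) = V2/V1 * sin(theta1) = 3183/4253 * 0.309017 = 0.231272
theta2 = arcsin(0.231272) = 13.372 degrees

13.372


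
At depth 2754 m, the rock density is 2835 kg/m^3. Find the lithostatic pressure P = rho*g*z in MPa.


P = rho * g * z / 1e6
= 2835 * 9.81 * 2754 / 1e6
= 76592457.9 / 1e6
= 76.5925 MPa

76.5925


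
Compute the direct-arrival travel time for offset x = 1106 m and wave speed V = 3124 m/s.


t = x / V
= 1106 / 3124
= 0.354 s

0.354


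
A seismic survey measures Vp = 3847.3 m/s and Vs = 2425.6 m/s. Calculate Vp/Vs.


Vp/Vs = 3847.3 / 2425.6
= 1.5861

1.5861


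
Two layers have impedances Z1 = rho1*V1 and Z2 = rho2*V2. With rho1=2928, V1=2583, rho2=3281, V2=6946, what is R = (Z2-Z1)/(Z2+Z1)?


Z1 = 2928 * 2583 = 7563024
Z2 = 3281 * 6946 = 22789826
R = (22789826 - 7563024) / (22789826 + 7563024) = 15226802 / 30352850 = 0.5017

0.5017


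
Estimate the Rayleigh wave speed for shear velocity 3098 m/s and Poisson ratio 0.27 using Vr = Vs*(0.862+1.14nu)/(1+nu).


Numerator factor = 0.862 + 1.14*0.27 = 1.1698
Denominator = 1 + 0.27 = 1.27
Vr = 3098 * 1.1698 / 1.27 = 2853.58 m/s

2853.58


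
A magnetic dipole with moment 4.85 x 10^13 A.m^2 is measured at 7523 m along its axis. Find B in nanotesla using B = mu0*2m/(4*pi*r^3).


m = 4.85 x 10^13 = 48500000000000 A.m^2
2m = 97000000000000 A.m^2
r^3 = 7523^3 = 425768164667
B = (4pi*10^-7) * 97000000000000 / (4*pi * 425768164667) * 1e9
= 121893794.959284 / 5350360553001.03 * 1e9
= 22782.3515 nT

22782.3515


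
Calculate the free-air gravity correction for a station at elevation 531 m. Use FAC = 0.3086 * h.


FAC = 0.3086 * h
= 0.3086 * 531
= 163.8666 mGal

163.8666


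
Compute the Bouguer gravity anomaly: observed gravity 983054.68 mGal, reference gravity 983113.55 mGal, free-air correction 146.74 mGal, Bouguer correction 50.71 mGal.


BA = g_obs - g_ref + FAC - BC
= 983054.68 - 983113.55 + 146.74 - 50.71
= 37.16 mGal

37.16


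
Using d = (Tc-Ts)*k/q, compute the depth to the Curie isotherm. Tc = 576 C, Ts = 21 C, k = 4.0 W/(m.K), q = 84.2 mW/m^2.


T_Curie - T_surf = 576 - 21 = 555 C
Convert q to W/m^2: 84.2 mW/m^2 = 0.0842 W/m^2
d = 555 * 4.0 / 0.0842 = 26365.8 m

26365.8


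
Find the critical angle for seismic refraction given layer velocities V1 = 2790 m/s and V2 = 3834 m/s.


V1/V2 = 2790/3834 = 0.7277
theta_c = arcsin(0.7277) = 46.6939 degrees

46.6939


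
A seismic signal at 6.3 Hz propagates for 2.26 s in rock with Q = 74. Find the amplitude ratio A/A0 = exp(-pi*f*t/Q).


pi*f*t/Q = pi*6.3*2.26/74 = 0.604459
A/A0 = exp(-0.604459) = 0.54637

0.54637


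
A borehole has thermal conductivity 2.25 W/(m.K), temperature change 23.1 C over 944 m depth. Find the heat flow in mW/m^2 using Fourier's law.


q = k * dT / dz * 1000
= 2.25 * 23.1 / 944 * 1000
= 0.055058 * 1000
= 55.0583 mW/m^2

55.0583


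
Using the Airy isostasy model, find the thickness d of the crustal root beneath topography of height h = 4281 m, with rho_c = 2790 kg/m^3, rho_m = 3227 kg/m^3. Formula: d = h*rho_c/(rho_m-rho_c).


rho_m - rho_c = 3227 - 2790 = 437
d = 4281 * 2790 / 437
= 11943990 / 437
= 27331.78 m

27331.78


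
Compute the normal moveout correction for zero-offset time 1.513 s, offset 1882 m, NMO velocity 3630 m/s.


x/Vnmo = 1882/3630 = 0.518457
(x/Vnmo)^2 = 0.268798
t0^2 = 2.289169
sqrt(2.289169 + 0.268798) = 1.599365
dt = 1.599365 - 1.513 = 0.086365

0.086365


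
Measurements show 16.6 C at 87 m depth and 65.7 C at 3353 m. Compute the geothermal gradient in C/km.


dT = 65.7 - 16.6 = 49.1 C
dz = 3353 - 87 = 3266 m
gradient = dT/dz * 1000 = 49.1/3266 * 1000 = 15.0337 C/km

15.0337


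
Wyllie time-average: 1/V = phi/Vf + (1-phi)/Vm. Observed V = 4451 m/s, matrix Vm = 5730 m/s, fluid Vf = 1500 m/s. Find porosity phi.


1/V - 1/Vm = 1/4451 - 1/5730 = 5.015e-05
1/Vf - 1/Vm = 1/1500 - 1/5730 = 0.00049215
phi = 5.015e-05 / 0.00049215 = 0.1019

0.1019


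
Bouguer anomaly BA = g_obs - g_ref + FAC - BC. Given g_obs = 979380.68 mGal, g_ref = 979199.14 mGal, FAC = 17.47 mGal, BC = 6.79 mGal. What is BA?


BA = g_obs - g_ref + FAC - BC
= 979380.68 - 979199.14 + 17.47 - 6.79
= 192.22 mGal

192.22


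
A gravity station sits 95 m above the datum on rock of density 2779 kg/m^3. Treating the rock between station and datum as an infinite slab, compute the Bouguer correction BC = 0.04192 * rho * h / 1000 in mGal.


BC = 0.04192 * rho * h / 1000
= 0.04192 * 2779 * 95 / 1000
= 11.0671 mGal

11.0671


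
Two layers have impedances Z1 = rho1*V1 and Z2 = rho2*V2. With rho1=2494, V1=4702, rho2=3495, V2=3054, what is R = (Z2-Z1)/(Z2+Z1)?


Z1 = 2494 * 4702 = 11726788
Z2 = 3495 * 3054 = 10673730
R = (10673730 - 11726788) / (10673730 + 11726788) = -1053058 / 22400518 = -0.047

-0.047


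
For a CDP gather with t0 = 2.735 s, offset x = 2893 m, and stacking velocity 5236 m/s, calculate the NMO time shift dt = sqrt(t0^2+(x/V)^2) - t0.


x/Vnmo = 2893/5236 = 0.552521
(x/Vnmo)^2 = 0.305279
t0^2 = 7.480225
sqrt(7.480225 + 0.305279) = 2.790252
dt = 2.790252 - 2.735 = 0.055252

0.055252


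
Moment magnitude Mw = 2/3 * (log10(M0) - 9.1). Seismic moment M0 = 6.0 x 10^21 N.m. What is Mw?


log10(M0) = log10(6.0 x 10^21) = 21.7782
Mw = 2/3 * (21.7782 - 9.1)
= 2/3 * 12.6782
= 8.45

8.45


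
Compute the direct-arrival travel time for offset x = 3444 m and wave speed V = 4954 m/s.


t = x / V
= 3444 / 4954
= 0.6952 s

0.6952


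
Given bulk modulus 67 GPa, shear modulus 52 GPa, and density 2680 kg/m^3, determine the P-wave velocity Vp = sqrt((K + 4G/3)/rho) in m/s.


First compute the effective modulus:
K + 4G/3 = 67e9 + 4*52e9/3 = 136333333333.33 Pa
Then divide by density:
136333333333.33 / 2680 = 50870646.7662 Pa/(kg/m^3)
Take the square root:
Vp = sqrt(50870646.7662) = 7132.37 m/s

7132.37


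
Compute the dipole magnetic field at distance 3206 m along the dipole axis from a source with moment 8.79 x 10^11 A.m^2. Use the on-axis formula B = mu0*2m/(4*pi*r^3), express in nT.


m = 8.79 x 10^11 = 879000000000 A.m^2
2m = 1758000000000 A.m^2
r^3 = 3206^3 = 32952665816
B = (4pi*10^-7) * 1758000000000 / (4*pi * 32952665816) * 1e9
= 2209167.954004 / 414095411374.98 * 1e9
= 5334.925 nT

5334.925


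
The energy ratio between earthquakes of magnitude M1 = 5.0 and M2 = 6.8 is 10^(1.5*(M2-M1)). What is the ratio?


M2 - M1 = 6.8 - 5.0 = 1.8
1.5 * 1.8 = 2.7
ratio = 10^2.7 = 501.19

501.19


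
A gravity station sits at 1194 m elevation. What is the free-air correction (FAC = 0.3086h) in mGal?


FAC = 0.3086 * h
= 0.3086 * 1194
= 368.4684 mGal

368.4684


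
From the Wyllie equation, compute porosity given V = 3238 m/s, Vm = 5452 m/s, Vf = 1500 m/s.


1/V - 1/Vm = 1/3238 - 1/5452 = 0.00012541
1/Vf - 1/Vm = 1/1500 - 1/5452 = 0.00048325
phi = 0.00012541 / 0.00048325 = 0.2595

0.2595


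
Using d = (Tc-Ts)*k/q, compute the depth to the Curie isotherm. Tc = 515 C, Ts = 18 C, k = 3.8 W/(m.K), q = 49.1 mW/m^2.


T_Curie - T_surf = 515 - 18 = 497 C
Convert q to W/m^2: 49.1 mW/m^2 = 0.0491 W/m^2
d = 497 * 3.8 / 0.0491 = 38464.36 m

38464.36


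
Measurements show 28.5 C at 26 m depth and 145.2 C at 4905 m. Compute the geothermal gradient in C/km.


dT = 145.2 - 28.5 = 116.7 C
dz = 4905 - 26 = 4879 m
gradient = dT/dz * 1000 = 116.7/4879 * 1000 = 23.9188 C/km

23.9188


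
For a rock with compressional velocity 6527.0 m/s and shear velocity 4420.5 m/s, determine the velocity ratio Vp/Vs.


Vp/Vs = 6527.0 / 4420.5
= 1.4765

1.4765


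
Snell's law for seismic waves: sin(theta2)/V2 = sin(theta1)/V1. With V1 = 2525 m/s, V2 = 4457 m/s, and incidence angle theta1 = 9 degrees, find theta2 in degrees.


sin(theta1) = sin(9 deg) = 0.156434
sin(theta2) = V2/V1 * sin(theta1) = 4457/2525 * 0.156434 = 0.27613
theta2 = arcsin(0.27613) = 16.0294 degrees

16.0294


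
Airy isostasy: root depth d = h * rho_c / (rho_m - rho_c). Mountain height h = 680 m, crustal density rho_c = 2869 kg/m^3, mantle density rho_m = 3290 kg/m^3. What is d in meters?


rho_m - rho_c = 3290 - 2869 = 421
d = 680 * 2869 / 421
= 1950920 / 421
= 4634.01 m

4634.01


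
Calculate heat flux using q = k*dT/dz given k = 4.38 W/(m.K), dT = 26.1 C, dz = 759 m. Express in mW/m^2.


q = k * dT / dz * 1000
= 4.38 * 26.1 / 759 * 1000
= 0.150617 * 1000
= 150.6166 mW/m^2

150.6166


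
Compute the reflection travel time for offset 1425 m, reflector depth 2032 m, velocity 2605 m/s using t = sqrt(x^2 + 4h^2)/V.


x^2 + 4h^2 = 1425^2 + 4*2032^2 = 2030625 + 16516096 = 18546721
sqrt(18546721) = 4306.5904
t = 4306.5904 / 2605 = 1.6532 s

1.6532


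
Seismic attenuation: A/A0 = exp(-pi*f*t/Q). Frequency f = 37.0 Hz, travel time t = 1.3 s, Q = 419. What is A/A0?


pi*f*t/Q = pi*37.0*1.3/419 = 0.360646
A/A0 = exp(-0.360646) = 0.697226

0.697226


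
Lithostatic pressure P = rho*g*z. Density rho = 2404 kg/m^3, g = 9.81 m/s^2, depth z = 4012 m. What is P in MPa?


P = rho * g * z / 1e6
= 2404 * 9.81 * 4012 / 1e6
= 94615958.88 / 1e6
= 94.616 MPa

94.616


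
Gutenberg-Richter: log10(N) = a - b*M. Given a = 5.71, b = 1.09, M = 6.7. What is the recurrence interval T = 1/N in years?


log10(N) = 5.71 - 1.09*6.7 = -1.593
N = 10^-1.593 = 0.025527
T = 1/N = 1/0.025527 = 39.1742 years

39.1742


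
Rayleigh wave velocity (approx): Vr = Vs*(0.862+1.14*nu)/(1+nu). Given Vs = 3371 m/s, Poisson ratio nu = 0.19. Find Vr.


Numerator factor = 0.862 + 1.14*0.19 = 1.0786
Denominator = 1 + 0.19 = 1.19
Vr = 3371 * 1.0786 / 1.19 = 3055.43 m/s

3055.43


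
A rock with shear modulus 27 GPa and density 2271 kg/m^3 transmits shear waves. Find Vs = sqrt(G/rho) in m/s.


Convert G to Pa: G = 27e9 Pa
Compute G/rho = 27e9 / 2271 = 11889035.6671
Vs = sqrt(11889035.6671) = 3448.05 m/s

3448.05


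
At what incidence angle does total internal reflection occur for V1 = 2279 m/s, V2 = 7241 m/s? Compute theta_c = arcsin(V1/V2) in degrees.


V1/V2 = 2279/7241 = 0.314736
theta_c = arcsin(0.314736) = 18.3448 degrees

18.3448


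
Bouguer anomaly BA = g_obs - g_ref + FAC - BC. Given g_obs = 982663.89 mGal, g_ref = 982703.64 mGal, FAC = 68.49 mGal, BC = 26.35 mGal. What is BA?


BA = g_obs - g_ref + FAC - BC
= 982663.89 - 982703.64 + 68.49 - 26.35
= 2.39 mGal

2.39


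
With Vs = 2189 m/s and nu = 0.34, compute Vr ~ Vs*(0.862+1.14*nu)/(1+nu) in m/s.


Numerator factor = 0.862 + 1.14*0.34 = 1.2496
Denominator = 1 + 0.34 = 1.34
Vr = 2189 * 1.2496 / 1.34 = 2041.32 m/s

2041.32


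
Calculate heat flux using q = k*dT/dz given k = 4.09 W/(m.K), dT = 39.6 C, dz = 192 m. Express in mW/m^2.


q = k * dT / dz * 1000
= 4.09 * 39.6 / 192 * 1000
= 0.843562 * 1000
= 843.5625 mW/m^2

843.5625


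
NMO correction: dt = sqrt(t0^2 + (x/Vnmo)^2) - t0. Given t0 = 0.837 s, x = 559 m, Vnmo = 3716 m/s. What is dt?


x/Vnmo = 559/3716 = 0.150431
(x/Vnmo)^2 = 0.022629
t0^2 = 0.700569
sqrt(0.700569 + 0.022629) = 0.850411
dt = 0.850411 - 0.837 = 0.013411

0.013411


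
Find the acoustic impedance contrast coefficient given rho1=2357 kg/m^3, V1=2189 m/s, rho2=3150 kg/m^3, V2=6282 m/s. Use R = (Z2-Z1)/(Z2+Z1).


Z1 = 2357 * 2189 = 5159473
Z2 = 3150 * 6282 = 19788300
R = (19788300 - 5159473) / (19788300 + 5159473) = 14628827 / 24947773 = 0.5864

0.5864


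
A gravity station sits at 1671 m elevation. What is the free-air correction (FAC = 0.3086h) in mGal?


FAC = 0.3086 * h
= 0.3086 * 1671
= 515.6706 mGal

515.6706


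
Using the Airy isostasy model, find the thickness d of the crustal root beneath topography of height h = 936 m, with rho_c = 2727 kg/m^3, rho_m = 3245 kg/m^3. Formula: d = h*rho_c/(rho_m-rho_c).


rho_m - rho_c = 3245 - 2727 = 518
d = 936 * 2727 / 518
= 2552472 / 518
= 4927.55 m

4927.55
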